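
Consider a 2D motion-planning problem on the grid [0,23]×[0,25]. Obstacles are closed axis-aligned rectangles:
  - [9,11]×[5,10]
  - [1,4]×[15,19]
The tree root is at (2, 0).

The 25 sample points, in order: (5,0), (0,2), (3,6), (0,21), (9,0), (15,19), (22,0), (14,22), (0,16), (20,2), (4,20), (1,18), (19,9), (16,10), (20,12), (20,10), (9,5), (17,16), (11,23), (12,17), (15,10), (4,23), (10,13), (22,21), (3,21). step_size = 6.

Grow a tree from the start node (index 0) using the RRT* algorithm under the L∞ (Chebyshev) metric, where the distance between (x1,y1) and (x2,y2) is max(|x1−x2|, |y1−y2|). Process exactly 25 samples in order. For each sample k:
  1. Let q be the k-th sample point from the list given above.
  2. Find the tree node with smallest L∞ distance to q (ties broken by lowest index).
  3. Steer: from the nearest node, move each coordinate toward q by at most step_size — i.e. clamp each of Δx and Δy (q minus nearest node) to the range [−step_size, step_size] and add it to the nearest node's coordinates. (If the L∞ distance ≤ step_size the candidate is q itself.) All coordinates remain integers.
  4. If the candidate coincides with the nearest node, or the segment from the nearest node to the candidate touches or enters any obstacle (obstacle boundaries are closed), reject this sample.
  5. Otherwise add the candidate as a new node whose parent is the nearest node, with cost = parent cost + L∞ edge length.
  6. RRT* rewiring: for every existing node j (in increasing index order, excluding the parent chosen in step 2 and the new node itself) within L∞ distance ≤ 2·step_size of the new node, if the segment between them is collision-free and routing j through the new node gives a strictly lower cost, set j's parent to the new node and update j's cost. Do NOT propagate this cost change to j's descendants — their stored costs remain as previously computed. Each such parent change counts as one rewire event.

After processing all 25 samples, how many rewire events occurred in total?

1. q=(5,0) nearest=0 d=3 new=(5,0) → add node 1 parent=0 cost=3
2. q=(0,2) nearest=0 d=2 new=(0,2) → add node 2 parent=0 cost=2
3. q=(3,6) nearest=2 d=4 new=(3,6) → add node 3 parent=2 cost=6
4. q=(0,21) nearest=3 d=15 new=(0,12) → add node 4 parent=3 cost=12
5. q=(9,0) nearest=1 d=4 new=(9,0) → add node 5 parent=1 cost=7
6. q=(15,19) nearest=3 d=13 new=(9,12) → add node 6 parent=3 cost=12
7. q=(22,0) nearest=5 d=13 new=(15,0) → add node 7 parent=5 cost=13
8. q=(14,22) nearest=6 d=10 new=(14,18) → add node 8 parent=6 cost=18
9. q=(0,16) nearest=4 d=4 new=(0,16) → add node 9 parent=4 cost=16
10. q=(20,2) nearest=7 d=5 new=(20,2) → add node 10 parent=7 cost=18
11. q=(4,20) nearest=9 d=4 new=(4,20) → blocked by [1,4]×[15,19], reject
12. q=(1,18) nearest=9 d=2 new=(1,18) → blocked by [1,4]×[15,19], reject
13. q=(19,9) nearest=10 d=7 new=(19,8) → add node 11 parent=10 cost=24
14. q=(16,10) nearest=11 d=3 new=(16,10) → add node 12 parent=11 cost=27
15. q=(20,12) nearest=11 d=4 new=(20,12) → add node 13 parent=11 cost=28
16. q=(20,10) nearest=11 d=2 new=(20,10) → add node 14 parent=11 cost=26
17. q=(9,5) nearest=1 d=5 new=(9,5) → blocked by [9,11]×[5,10], reject
18. q=(17,16) nearest=8 d=3 new=(17,16) → add node 15 parent=8 cost=21; rewire 13→15 (25<28)
19. q=(11,23) nearest=8 d=5 new=(11,23) → add node 16 parent=8 cost=23
20. q=(12,17) nearest=8 d=2 new=(12,17) → add node 17 parent=8 cost=20
21. q=(15,10) nearest=12 d=1 new=(15,10) → add node 18 parent=12 cost=28
22. q=(4,23) nearest=9 d=7 new=(4,22) → blocked by [1,4]×[15,19], reject
23. q=(10,13) nearest=6 d=1 new=(10,13) → add node 19 parent=6 cost=13; rewire 11→19 (22<24); rewire 12→19 (19<27); rewire 13→19 (23<25); rewire 14→19 (23<26); rewire 15→19 (20<21); rewire 17→19 (17<20); rewire 18→19 (18<28)
24. q=(22,21) nearest=15 d=5 new=(22,21) → add node 20 parent=15 cost=25
25. q=(3,21) nearest=9 d=5 new=(3,21) → blocked by [1,4]×[15,19], reject

Rewire events: 8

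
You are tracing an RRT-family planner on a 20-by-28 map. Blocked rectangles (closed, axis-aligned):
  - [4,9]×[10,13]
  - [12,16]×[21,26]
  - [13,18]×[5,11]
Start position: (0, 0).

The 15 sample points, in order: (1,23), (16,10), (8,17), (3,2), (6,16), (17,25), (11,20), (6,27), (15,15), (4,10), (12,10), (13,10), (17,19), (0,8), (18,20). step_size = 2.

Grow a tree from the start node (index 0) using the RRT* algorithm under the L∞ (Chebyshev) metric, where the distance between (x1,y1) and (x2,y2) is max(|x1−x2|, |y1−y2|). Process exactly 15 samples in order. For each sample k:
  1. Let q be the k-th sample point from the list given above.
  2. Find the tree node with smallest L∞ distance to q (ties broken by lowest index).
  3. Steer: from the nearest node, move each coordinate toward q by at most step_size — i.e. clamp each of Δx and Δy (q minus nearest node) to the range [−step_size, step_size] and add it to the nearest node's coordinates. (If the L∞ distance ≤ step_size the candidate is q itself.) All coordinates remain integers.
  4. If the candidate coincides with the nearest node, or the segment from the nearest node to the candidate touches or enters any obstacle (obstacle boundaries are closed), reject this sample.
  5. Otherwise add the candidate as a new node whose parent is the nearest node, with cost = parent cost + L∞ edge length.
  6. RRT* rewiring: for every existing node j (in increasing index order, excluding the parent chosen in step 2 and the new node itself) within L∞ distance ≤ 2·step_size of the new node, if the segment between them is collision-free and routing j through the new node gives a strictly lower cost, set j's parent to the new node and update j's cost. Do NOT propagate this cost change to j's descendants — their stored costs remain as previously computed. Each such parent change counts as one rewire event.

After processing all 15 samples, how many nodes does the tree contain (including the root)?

1. q=(1,23) nearest=0 d=23 new=(1,2) → add node 1 parent=0 cost=2
2. q=(16,10) nearest=1 d=15 new=(3,4) → add node 2 parent=1 cost=4
3. q=(8,17) nearest=2 d=13 new=(5,6) → add node 3 parent=2 cost=6
4. q=(3,2) nearest=1 d=2 new=(3,2) → add node 4 parent=1 cost=4
5. q=(6,16) nearest=3 d=10 new=(6,8) → add node 5 parent=3 cost=8
6. q=(17,25) nearest=5 d=17 new=(8,10) → blocked by [4,9]×[10,13], reject
7. q=(11,20) nearest=5 d=12 new=(8,10) → blocked by [4,9]×[10,13], reject
8. q=(6,27) nearest=5 d=19 new=(6,10) → blocked by [4,9]×[10,13], reject
9. q=(15,15) nearest=5 d=9 new=(8,10) → blocked by [4,9]×[10,13], reject
10. q=(4,10) nearest=5 d=2 new=(4,10) → blocked by [4,9]×[10,13], reject
11. q=(12,10) nearest=5 d=6 new=(8,10) → blocked by [4,9]×[10,13], reject
12. q=(13,10) nearest=5 d=7 new=(8,10) → blocked by [4,9]×[10,13], reject
13. q=(17,19) nearest=5 d=11 new=(8,10) → blocked by [4,9]×[10,13], reject
14. q=(0,8) nearest=2 d=4 new=(1,6) → add node 6 parent=2 cost=6
15. q=(18,20) nearest=5 d=12 new=(8,10) → blocked by [4,9]×[10,13], reject

Node count: 7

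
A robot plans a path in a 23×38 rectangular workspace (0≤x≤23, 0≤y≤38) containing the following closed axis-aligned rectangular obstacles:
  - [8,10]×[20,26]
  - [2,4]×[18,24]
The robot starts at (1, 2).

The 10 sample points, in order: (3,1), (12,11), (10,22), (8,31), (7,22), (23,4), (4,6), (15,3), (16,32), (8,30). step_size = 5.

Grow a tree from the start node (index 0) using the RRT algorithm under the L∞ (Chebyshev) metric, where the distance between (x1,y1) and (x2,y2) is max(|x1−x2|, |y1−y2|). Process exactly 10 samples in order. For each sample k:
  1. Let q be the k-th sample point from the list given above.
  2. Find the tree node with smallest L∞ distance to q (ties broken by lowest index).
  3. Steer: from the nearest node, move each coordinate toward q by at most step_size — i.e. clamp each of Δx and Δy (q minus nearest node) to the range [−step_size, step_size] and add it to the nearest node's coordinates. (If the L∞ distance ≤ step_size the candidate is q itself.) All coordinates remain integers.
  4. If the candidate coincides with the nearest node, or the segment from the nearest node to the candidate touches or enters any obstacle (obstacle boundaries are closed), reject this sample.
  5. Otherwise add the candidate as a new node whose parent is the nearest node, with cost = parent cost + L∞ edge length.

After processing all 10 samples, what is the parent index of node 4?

1. q=(3,1) nearest=0 d=2 new=(3,1) → add node 1 parent=0 cost=2
2. q=(12,11) nearest=1 d=10 new=(8,6) → add node 2 parent=1 cost=7
3. q=(10,22) nearest=2 d=16 new=(10,11) → add node 3 parent=2 cost=12
4. q=(8,31) nearest=3 d=20 new=(8,16) → add node 4 parent=3 cost=17
5. q=(7,22) nearest=4 d=6 new=(7,21) → add node 5 parent=4 cost=22
6. q=(23,4) nearest=3 d=13 new=(15,6) → add node 6 parent=3 cost=17
7. q=(4,6) nearest=0 d=4 new=(4,6) → add node 7 parent=0 cost=4
8. q=(15,3) nearest=6 d=3 new=(15,3) → add node 8 parent=6 cost=20
9. q=(16,32) nearest=5 d=11 new=(12,26) → blocked by [8,10]×[20,26], reject
10. q=(8,30) nearest=5 d=9 new=(8,26) → blocked by [8,10]×[20,26], reject

Parent of node 4: 3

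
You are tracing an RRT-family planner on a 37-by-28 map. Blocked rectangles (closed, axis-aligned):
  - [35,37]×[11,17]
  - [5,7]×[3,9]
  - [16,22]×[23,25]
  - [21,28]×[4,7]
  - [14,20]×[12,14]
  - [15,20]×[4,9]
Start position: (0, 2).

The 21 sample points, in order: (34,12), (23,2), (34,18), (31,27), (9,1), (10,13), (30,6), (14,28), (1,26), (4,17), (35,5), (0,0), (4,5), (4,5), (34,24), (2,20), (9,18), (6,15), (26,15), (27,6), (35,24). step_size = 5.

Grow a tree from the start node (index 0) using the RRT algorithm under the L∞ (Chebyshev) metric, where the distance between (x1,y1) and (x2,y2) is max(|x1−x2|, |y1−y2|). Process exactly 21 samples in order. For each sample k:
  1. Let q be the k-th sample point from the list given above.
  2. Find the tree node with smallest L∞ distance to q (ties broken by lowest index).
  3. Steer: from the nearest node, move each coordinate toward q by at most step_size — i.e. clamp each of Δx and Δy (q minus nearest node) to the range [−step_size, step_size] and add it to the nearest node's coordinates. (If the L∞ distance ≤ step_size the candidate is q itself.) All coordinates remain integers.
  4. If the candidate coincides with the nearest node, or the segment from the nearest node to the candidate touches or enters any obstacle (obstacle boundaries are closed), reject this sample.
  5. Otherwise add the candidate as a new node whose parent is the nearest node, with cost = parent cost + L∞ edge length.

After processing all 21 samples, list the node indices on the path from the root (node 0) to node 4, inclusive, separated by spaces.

1. q=(34,12) nearest=0 d=34 new=(5,7) → blocked by [5,7]×[3,9], reject
2. q=(23,2) nearest=0 d=23 new=(5,2) → add node 1 parent=0 cost=5
3. q=(34,18) nearest=1 d=29 new=(10,7) → blocked by [5,7]×[3,9], reject
4. q=(31,27) nearest=1 d=26 new=(10,7) → blocked by [5,7]×[3,9], reject
5. q=(9,1) nearest=1 d=4 new=(9,1) → add node 2 parent=1 cost=9
6. q=(10,13) nearest=0 d=11 new=(5,7) → blocked by [5,7]×[3,9], reject
7. q=(30,6) nearest=2 d=21 new=(14,6) → add node 3 parent=2 cost=14
8. q=(14,28) nearest=3 d=22 new=(14,11) → add node 4 parent=3 cost=19
9. q=(1,26) nearest=4 d=15 new=(9,16) → add node 5 parent=4 cost=24
10. q=(4,17) nearest=5 d=5 new=(4,17) → add node 6 parent=5 cost=29
11. q=(35,5) nearest=3 d=21 new=(19,5) → blocked by [15,20]×[4,9], reject
12. q=(0,0) nearest=0 d=2 new=(0,0) → add node 7 parent=0 cost=2
13. q=(4,5) nearest=1 d=3 new=(4,5) → add node 8 parent=1 cost=8
14. q=(4,5) nearest=8 d=0 → coincident, reject
15. q=(34,24) nearest=3 d=20 new=(19,11) → blocked by [15,20]×[4,9], reject
16. q=(2,20) nearest=6 d=3 new=(2,20) → add node 9 parent=6 cost=32
17. q=(9,18) nearest=5 d=2 new=(9,18) → add node 10 parent=5 cost=26
18. q=(6,15) nearest=6 d=2 new=(6,15) → add node 11 parent=6 cost=31
19. q=(26,15) nearest=3 d=12 new=(19,11) → blocked by [15,20]×[4,9], reject
20. q=(27,6) nearest=3 d=13 new=(19,6) → blocked by [15,20]×[4,9], reject
21. q=(35,24) nearest=3 d=21 new=(19,11) → blocked by [15,20]×[4,9], reject

Path: 0 1 2 3 4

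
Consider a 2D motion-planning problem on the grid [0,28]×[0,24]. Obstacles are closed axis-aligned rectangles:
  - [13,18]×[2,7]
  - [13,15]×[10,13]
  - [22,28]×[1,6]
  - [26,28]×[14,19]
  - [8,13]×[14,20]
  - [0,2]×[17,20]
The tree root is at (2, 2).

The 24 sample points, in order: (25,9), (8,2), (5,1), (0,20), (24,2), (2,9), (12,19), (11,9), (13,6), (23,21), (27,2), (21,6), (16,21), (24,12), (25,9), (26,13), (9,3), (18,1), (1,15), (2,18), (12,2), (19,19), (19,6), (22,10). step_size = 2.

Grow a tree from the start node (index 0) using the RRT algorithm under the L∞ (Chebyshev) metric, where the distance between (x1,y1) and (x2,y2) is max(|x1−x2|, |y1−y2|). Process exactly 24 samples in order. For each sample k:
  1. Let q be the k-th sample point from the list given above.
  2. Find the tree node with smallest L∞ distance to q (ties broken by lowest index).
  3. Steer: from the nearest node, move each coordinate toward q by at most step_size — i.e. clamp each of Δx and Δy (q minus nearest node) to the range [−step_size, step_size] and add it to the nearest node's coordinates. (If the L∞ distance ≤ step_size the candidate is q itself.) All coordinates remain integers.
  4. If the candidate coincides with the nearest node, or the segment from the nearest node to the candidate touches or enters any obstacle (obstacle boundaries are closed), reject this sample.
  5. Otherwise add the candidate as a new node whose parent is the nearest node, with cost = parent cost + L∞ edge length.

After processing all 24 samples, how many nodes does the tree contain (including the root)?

1. q=(25,9) nearest=0 d=23 new=(4,4) → add node 1 parent=0 cost=2
2. q=(8,2) nearest=1 d=4 new=(6,2) → add node 2 parent=1 cost=4
3. q=(5,1) nearest=2 d=1 new=(5,1) → add node 3 parent=2 cost=5
4. q=(0,20) nearest=1 d=16 new=(2,6) → add node 4 parent=1 cost=4
5. q=(24,2) nearest=2 d=18 new=(8,2) → add node 5 parent=2 cost=6
6. q=(2,9) nearest=4 d=3 new=(2,8) → add node 6 parent=4 cost=6
7. q=(12,19) nearest=6 d=11 new=(4,10) → add node 7 parent=6 cost=8
8. q=(11,9) nearest=1 d=7 new=(6,6) → add node 8 parent=1 cost=4
9. q=(13,6) nearest=5 d=5 new=(10,4) → add node 9 parent=5 cost=8
10. q=(23,21) nearest=8 d=17 new=(8,8) → add node 10 parent=8 cost=6
11. q=(27,2) nearest=9 d=17 new=(12,2) → add node 11 parent=9 cost=10
12. q=(21,6) nearest=11 d=9 new=(14,4) → blocked by [13,18]×[2,7], reject
13. q=(16,21) nearest=7 d=12 new=(6,12) → add node 12 parent=7 cost=10
14. q=(24,12) nearest=11 d=12 new=(14,4) → blocked by [13,18]×[2,7], reject
15. q=(25,9) nearest=11 d=13 new=(14,4) → blocked by [13,18]×[2,7], reject
16. q=(26,13) nearest=11 d=14 new=(14,4) → blocked by [13,18]×[2,7], reject
17. q=(9,3) nearest=5 d=1 new=(9,3) → add node 13 parent=5 cost=7
18. q=(18,1) nearest=11 d=6 new=(14,1) → add node 14 parent=11 cost=12
19. q=(1,15) nearest=7 d=5 new=(2,12) → add node 15 parent=7 cost=10
20. q=(2,18) nearest=12 d=6 new=(4,14) → add node 16 parent=12 cost=12
21. q=(12,2) nearest=11 d=0 → coincident, reject
22. q=(19,19) nearest=10 d=11 new=(10,10) → add node 17 parent=10 cost=8
23. q=(19,6) nearest=14 d=5 new=(16,3) → blocked by [13,18]×[2,7], reject
24. q=(22,10) nearest=14 d=9 new=(16,3) → blocked by [13,18]×[2,7], reject

Node count: 18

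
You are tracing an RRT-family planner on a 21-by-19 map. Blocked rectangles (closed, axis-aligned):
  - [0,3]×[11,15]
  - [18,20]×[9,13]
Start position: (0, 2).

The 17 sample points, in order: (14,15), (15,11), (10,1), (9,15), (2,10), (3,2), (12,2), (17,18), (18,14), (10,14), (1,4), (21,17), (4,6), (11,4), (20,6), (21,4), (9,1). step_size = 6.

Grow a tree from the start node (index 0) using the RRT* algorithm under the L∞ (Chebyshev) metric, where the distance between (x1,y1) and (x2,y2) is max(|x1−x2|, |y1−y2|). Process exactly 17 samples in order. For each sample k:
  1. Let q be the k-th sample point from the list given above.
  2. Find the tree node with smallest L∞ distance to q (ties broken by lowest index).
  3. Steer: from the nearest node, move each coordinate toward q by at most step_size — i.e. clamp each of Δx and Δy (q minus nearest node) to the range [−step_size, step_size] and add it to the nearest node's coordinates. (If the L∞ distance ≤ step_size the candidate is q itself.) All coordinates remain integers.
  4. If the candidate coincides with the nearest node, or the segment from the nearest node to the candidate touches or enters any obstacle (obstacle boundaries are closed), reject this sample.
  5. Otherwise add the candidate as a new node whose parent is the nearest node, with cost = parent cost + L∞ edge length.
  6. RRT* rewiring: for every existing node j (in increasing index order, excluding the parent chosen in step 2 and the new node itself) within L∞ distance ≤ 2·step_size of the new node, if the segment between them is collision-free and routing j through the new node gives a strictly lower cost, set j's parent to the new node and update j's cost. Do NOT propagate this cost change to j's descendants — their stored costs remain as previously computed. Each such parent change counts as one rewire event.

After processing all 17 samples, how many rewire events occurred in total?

Rewire events: 4

1. q=(14,15) nearest=0 d=14 new=(6,8) → add node 1 parent=0 cost=6
2. q=(15,11) nearest=1 d=9 new=(12,11) → add node 2 parent=1 cost=12
3. q=(10,1) nearest=1 d=7 new=(10,2) → add node 3 parent=1 cost=12
4. q=(9,15) nearest=2 d=4 new=(9,15) → add node 4 parent=2 cost=16
5. q=(2,10) nearest=1 d=4 new=(2,10) → add node 5 parent=1 cost=10
6. q=(3,2) nearest=0 d=3 new=(3,2) → add node 6 parent=0 cost=3; rewire 3→6 (10<12)
7. q=(12,2) nearest=3 d=2 new=(12,2) → add node 7 parent=3 cost=12
8. q=(17,18) nearest=2 d=7 new=(17,17) → add node 8 parent=2 cost=18
9. q=(18,14) nearest=8 d=3 new=(18,14) → add node 9 parent=8 cost=21
10. q=(10,14) nearest=4 d=1 new=(10,14) → add node 10 parent=4 cost=17
11. q=(1,4) nearest=0 d=2 new=(1,4) → add node 11 parent=0 cost=2; rewire 4→11 (13<16); rewire 5→11 (8<10); rewire 10→11 (12<17)
12. q=(21,17) nearest=9 d=3 new=(21,17) → add node 12 parent=9 cost=24
13. q=(4,6) nearest=1 d=2 new=(4,6) → add node 13 parent=1 cost=8
14. q=(11,4) nearest=3 d=2 new=(11,4) → add node 14 parent=3 cost=12
15. q=(20,6) nearest=2 d=8 new=(18,6) → add node 15 parent=2 cost=18
16. q=(21,4) nearest=15 d=3 new=(21,4) → add node 16 parent=15 cost=21
17. q=(9,1) nearest=3 d=1 new=(9,1) → add node 17 parent=3 cost=11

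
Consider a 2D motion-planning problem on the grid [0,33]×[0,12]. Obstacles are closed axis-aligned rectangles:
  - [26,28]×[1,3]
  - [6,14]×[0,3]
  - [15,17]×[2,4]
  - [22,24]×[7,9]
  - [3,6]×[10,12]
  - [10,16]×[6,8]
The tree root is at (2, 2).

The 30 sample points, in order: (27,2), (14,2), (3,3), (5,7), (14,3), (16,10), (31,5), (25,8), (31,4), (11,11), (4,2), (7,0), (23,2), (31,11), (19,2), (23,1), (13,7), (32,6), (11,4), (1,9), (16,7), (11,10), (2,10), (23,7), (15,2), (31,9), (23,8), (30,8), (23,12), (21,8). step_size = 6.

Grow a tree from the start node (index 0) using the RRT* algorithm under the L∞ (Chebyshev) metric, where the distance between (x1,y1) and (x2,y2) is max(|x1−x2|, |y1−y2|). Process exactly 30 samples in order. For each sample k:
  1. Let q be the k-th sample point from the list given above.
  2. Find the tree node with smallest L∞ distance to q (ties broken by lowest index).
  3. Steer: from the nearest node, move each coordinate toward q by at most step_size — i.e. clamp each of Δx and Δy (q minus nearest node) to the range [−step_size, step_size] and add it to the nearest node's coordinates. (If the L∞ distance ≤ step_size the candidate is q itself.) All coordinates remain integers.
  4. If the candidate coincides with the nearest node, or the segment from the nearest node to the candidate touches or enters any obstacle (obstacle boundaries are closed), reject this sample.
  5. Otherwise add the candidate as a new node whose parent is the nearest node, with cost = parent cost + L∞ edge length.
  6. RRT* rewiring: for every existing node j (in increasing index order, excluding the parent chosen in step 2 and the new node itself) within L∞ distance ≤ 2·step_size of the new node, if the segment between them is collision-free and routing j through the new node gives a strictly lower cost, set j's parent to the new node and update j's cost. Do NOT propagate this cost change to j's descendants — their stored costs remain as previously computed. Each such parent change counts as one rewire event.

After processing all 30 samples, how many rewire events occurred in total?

1. q=(27,2) nearest=0 d=25 new=(8,2) → blocked by [6,14]×[0,3], reject
2. q=(14,2) nearest=0 d=12 new=(8,2) → blocked by [6,14]×[0,3], reject
3. q=(3,3) nearest=0 d=1 new=(3,3) → add node 1 parent=0 cost=1
4. q=(5,7) nearest=1 d=4 new=(5,7) → add node 2 parent=1 cost=5
5. q=(14,3) nearest=2 d=9 new=(11,3) → blocked by [6,14]×[0,3], reject
6. q=(16,10) nearest=2 d=11 new=(11,10) → add node 3 parent=2 cost=11
7. q=(31,5) nearest=3 d=20 new=(17,5) → blocked by [10,16]×[6,8], reject
8. q=(25,8) nearest=3 d=14 new=(17,8) → add node 4 parent=3 cost=17
9. q=(31,4) nearest=4 d=14 new=(23,4) → add node 5 parent=4 cost=23
10. q=(11,11) nearest=3 d=1 new=(11,11) → add node 6 parent=3 cost=12
11. q=(4,2) nearest=1 d=1 new=(4,2) → add node 7 parent=1 cost=2; rewire 3→7 (10<11); rewire 6→7 (11<12)
12. q=(7,0) nearest=7 d=3 new=(7,0) → blocked by [6,14]×[0,3], reject
13. q=(23,2) nearest=5 d=2 new=(23,2) → add node 8 parent=5 cost=25
14. q=(31,11) nearest=5 d=8 new=(29,10) → add node 9 parent=5 cost=29
15. q=(19,2) nearest=5 d=4 new=(19,2) → add node 10 parent=5 cost=27
16. q=(23,1) nearest=8 d=1 new=(23,1) → add node 11 parent=8 cost=26
17. q=(13,7) nearest=3 d=3 new=(13,7) → blocked by [10,16]×[6,8], reject
18. q=(32,6) nearest=9 d=4 new=(32,6) → add node 12 parent=9 cost=33
19. q=(11,4) nearest=2 d=6 new=(11,4) → add node 13 parent=2 cost=11
20. q=(1,9) nearest=2 d=4 new=(1,9) → add node 14 parent=2 cost=9
21. q=(16,7) nearest=4 d=1 new=(16,7) → blocked by [10,16]×[6,8], reject
22. q=(11,10) nearest=3 d=0 → coincident, reject
23. q=(2,10) nearest=14 d=1 new=(2,10) → add node 15 parent=14 cost=10
24. q=(23,7) nearest=5 d=3 new=(23,7) → blocked by [22,24]×[7,9], reject
25. q=(15,2) nearest=10 d=4 new=(15,2) → blocked by [15,17]×[2,4], reject
26. q=(31,9) nearest=9 d=2 new=(31,9) → add node 16 parent=9 cost=31
27. q=(23,8) nearest=5 d=4 new=(23,8) → blocked by [22,24]×[7,9], reject
28. q=(30,8) nearest=16 d=1 new=(30,8) → add node 17 parent=16 cost=32
29. q=(23,12) nearest=4 d=6 new=(23,12) → add node 18 parent=4 cost=23; rewire 12→18 (32<33); rewire 17→18 (30<32)
30. q=(21,8) nearest=4 d=4 new=(21,8) → add node 19 parent=4 cost=21

Rewire events: 4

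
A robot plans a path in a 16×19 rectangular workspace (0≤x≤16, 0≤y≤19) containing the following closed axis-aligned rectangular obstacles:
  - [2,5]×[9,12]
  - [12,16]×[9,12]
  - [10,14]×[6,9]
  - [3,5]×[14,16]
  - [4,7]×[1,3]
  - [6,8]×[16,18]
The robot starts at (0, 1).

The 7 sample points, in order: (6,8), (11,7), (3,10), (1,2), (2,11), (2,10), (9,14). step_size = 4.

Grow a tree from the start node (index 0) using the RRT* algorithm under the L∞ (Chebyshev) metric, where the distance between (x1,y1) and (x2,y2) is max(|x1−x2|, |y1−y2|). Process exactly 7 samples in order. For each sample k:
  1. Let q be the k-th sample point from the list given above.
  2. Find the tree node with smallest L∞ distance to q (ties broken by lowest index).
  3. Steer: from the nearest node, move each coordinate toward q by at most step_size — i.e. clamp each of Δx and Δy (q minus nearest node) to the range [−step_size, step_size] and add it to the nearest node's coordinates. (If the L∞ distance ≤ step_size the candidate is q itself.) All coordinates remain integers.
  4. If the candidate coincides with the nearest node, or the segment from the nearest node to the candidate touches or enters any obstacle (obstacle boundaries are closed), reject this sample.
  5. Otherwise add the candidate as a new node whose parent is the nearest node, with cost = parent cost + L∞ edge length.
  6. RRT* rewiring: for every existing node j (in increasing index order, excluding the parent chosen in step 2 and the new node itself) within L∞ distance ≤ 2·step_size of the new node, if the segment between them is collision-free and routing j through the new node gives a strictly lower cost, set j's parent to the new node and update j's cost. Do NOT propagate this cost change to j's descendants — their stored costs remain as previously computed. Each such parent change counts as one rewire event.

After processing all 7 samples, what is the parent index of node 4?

Parent of node 4: 2

1. q=(6,8) nearest=0 d=7 new=(4,5) → add node 1 parent=0 cost=4
2. q=(11,7) nearest=1 d=7 new=(8,7) → add node 2 parent=1 cost=8
3. q=(3,10) nearest=1 d=5 new=(3,9) → blocked by [2,5]×[9,12], reject
4. q=(1,2) nearest=0 d=1 new=(1,2) → add node 3 parent=0 cost=1
5. q=(2,11) nearest=1 d=6 new=(2,9) → blocked by [2,5]×[9,12], reject
6. q=(2,10) nearest=1 d=5 new=(2,9) → blocked by [2,5]×[9,12], reject
7. q=(9,14) nearest=2 d=7 new=(9,11) → add node 4 parent=2 cost=12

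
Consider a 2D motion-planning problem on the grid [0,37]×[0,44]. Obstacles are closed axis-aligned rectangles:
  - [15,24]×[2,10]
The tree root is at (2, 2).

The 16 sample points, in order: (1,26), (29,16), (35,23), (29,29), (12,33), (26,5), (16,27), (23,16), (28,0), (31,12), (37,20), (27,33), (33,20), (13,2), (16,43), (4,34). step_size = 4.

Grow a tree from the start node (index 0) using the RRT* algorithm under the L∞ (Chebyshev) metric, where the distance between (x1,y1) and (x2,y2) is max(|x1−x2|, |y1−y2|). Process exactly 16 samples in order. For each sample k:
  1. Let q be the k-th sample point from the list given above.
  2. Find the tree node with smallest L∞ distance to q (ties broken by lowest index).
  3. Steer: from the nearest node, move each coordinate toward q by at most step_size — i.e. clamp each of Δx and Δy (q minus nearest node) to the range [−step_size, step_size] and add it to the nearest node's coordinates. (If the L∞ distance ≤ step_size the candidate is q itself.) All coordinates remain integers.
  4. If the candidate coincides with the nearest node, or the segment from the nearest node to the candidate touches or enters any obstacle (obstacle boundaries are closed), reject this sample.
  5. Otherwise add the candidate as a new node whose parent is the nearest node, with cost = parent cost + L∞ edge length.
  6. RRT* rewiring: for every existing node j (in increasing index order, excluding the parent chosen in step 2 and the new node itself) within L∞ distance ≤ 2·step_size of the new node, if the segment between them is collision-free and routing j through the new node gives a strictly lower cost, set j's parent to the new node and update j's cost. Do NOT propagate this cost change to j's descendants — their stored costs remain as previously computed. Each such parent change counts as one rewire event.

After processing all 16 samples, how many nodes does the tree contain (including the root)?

1. q=(1,26) nearest=0 d=24 new=(1,6) → add node 1 parent=0 cost=4
2. q=(29,16) nearest=0 d=27 new=(6,6) → add node 2 parent=0 cost=4
3. q=(35,23) nearest=2 d=29 new=(10,10) → add node 3 parent=2 cost=8
4. q=(29,29) nearest=3 d=19 new=(14,14) → add node 4 parent=3 cost=12
5. q=(12,33) nearest=4 d=19 new=(12,18) → add node 5 parent=4 cost=16
6. q=(26,5) nearest=4 d=12 new=(18,10) → blocked by [15,24]×[2,10], reject
7. q=(16,27) nearest=5 d=9 new=(16,22) → add node 6 parent=5 cost=20
8. q=(23,16) nearest=6 d=7 new=(20,18) → add node 7 parent=6 cost=24
9. q=(28,0) nearest=4 d=14 new=(18,10) → blocked by [15,24]×[2,10], reject
10. q=(31,12) nearest=7 d=11 new=(24,14) → add node 8 parent=7 cost=28
11. q=(37,20) nearest=8 d=13 new=(28,18) → add node 9 parent=8 cost=32
12. q=(27,33) nearest=6 d=11 new=(20,26) → add node 10 parent=6 cost=24
13. q=(33,20) nearest=9 d=5 new=(32,20) → add node 11 parent=9 cost=36
14. q=(13,2) nearest=2 d=7 new=(10,2) → add node 12 parent=2 cost=8
15. q=(16,43) nearest=10 d=17 new=(16,30) → add node 13 parent=10 cost=28
16. q=(4,34) nearest=6 d=12 new=(12,26) → add node 14 parent=6 cost=24

Node count: 15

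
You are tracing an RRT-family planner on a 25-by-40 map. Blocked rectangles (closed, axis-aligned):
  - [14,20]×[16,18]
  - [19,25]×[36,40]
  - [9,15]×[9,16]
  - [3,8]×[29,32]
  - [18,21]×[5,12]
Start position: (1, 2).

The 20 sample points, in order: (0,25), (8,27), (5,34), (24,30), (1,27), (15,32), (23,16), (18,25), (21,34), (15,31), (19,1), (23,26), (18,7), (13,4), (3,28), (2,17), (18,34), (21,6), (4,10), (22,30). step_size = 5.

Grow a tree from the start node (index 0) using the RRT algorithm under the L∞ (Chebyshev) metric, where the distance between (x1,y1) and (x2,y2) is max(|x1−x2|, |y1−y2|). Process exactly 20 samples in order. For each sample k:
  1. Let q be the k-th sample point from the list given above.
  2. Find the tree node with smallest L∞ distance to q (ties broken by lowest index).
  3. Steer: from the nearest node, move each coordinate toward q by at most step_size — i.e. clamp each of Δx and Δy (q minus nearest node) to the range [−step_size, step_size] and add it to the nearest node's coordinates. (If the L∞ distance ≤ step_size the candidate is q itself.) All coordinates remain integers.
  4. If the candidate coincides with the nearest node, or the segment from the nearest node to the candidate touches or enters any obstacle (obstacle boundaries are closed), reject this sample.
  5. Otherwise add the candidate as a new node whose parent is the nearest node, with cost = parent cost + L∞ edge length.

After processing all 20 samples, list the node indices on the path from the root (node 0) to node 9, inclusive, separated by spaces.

Path: 0 1 2 3 4 5 6 7 9

1. q=(0,25) nearest=0 d=23 new=(0,7) → add node 1 parent=0 cost=5
2. q=(8,27) nearest=1 d=20 new=(5,12) → add node 2 parent=1 cost=10
3. q=(5,34) nearest=2 d=22 new=(5,17) → add node 3 parent=2 cost=15
4. q=(24,30) nearest=2 d=19 new=(10,17) → blocked by [9,15]×[9,16], reject
5. q=(1,27) nearest=3 d=10 new=(1,22) → add node 4 parent=3 cost=20
6. q=(15,32) nearest=4 d=14 new=(6,27) → add node 5 parent=4 cost=25
7. q=(23,16) nearest=5 d=17 new=(11,22) → add node 6 parent=5 cost=30
8. q=(18,25) nearest=6 d=7 new=(16,25) → add node 7 parent=6 cost=35
9. q=(21,34) nearest=7 d=9 new=(21,30) → add node 8 parent=7 cost=40
10. q=(15,31) nearest=7 d=6 new=(15,30) → add node 9 parent=7 cost=40
11. q=(19,1) nearest=2 d=14 new=(10,7) → add node 10 parent=2 cost=15
12. q=(23,26) nearest=8 d=4 new=(23,26) → add node 11 parent=8 cost=44
13. q=(18,7) nearest=10 d=8 new=(15,7) → add node 12 parent=10 cost=20
14. q=(13,4) nearest=10 d=3 new=(13,4) → add node 13 parent=10 cost=18
15. q=(3,28) nearest=5 d=3 new=(3,28) → add node 14 parent=5 cost=28
16. q=(2,17) nearest=3 d=3 new=(2,17) → add node 15 parent=3 cost=18
17. q=(18,34) nearest=8 d=4 new=(18,34) → add node 16 parent=8 cost=44
18. q=(21,6) nearest=12 d=6 new=(20,6) → blocked by [18,21]×[5,12], reject
19. q=(4,10) nearest=2 d=2 new=(4,10) → add node 17 parent=2 cost=12
20. q=(22,30) nearest=8 d=1 new=(22,30) → add node 18 parent=8 cost=41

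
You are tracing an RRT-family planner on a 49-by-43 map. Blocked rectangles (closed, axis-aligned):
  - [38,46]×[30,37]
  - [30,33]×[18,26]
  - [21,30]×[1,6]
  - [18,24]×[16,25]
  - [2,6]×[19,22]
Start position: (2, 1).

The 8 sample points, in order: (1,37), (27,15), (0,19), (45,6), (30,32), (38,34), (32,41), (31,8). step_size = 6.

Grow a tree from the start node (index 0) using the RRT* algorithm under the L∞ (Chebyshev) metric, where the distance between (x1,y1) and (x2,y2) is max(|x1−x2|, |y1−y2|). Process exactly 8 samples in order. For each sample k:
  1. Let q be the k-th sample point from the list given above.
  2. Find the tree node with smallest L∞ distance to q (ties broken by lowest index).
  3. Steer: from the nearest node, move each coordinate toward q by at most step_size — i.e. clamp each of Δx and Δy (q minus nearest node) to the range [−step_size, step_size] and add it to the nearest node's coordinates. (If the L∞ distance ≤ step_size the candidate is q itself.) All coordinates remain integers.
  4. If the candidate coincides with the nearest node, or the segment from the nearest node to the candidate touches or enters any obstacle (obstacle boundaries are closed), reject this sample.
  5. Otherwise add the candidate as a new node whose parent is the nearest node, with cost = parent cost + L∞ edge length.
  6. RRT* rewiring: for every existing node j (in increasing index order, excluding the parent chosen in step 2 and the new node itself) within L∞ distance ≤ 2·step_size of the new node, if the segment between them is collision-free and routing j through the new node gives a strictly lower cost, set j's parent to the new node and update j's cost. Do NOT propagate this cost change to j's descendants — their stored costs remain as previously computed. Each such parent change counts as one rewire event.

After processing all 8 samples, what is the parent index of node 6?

Parent of node 6: 4

1. q=(1,37) nearest=0 d=36 new=(1,7) → add node 1 parent=0 cost=6
2. q=(27,15) nearest=0 d=25 new=(8,7) → add node 2 parent=0 cost=6
3. q=(0,19) nearest=1 d=12 new=(0,13) → add node 3 parent=1 cost=12
4. q=(45,6) nearest=2 d=37 new=(14,6) → add node 4 parent=2 cost=12
5. q=(30,32) nearest=2 d=25 new=(14,13) → add node 5 parent=2 cost=12
6. q=(38,34) nearest=5 d=24 new=(20,19) → blocked by [18,24]×[16,25], reject
7. q=(32,41) nearest=5 d=28 new=(20,19) → blocked by [18,24]×[16,25], reject
8. q=(31,8) nearest=4 d=17 new=(20,8) → add node 6 parent=4 cost=18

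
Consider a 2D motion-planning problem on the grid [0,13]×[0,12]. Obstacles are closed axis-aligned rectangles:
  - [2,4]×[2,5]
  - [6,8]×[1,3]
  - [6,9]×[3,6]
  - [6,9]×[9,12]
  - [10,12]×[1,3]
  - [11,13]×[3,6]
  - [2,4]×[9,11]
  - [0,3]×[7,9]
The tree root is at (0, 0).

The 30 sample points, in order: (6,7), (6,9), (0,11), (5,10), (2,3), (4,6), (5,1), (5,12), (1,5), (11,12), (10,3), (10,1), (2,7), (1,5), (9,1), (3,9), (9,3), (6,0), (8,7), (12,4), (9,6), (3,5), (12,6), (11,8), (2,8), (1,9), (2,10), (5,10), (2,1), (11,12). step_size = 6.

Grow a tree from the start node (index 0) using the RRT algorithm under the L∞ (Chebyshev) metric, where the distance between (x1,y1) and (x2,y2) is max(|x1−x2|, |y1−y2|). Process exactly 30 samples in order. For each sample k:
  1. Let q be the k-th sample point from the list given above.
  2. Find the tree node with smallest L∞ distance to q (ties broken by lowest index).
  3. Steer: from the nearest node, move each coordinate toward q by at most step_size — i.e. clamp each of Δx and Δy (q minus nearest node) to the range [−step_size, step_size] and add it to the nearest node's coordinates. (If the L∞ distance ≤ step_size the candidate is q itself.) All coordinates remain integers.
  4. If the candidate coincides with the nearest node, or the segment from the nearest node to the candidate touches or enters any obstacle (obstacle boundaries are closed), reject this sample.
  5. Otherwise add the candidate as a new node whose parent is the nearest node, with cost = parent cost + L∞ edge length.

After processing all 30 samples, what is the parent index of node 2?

1. q=(6,7) nearest=0 d=7 new=(6,6) → blocked by [2,4]×[2,5], reject
2. q=(6,9) nearest=0 d=9 new=(6,6) → blocked by [2,4]×[2,5], reject
3. q=(0,11) nearest=0 d=11 new=(0,6) → add node 1 parent=0 cost=6
4. q=(5,10) nearest=1 d=5 new=(5,10) → blocked by [2,4]×[9,11], reject
5. q=(2,3) nearest=0 d=3 new=(2,3) → blocked by [2,4]×[2,5], reject
6. q=(4,6) nearest=1 d=4 new=(4,6) → add node 2 parent=1 cost=10
7. q=(5,1) nearest=0 d=5 new=(5,1) → add node 3 parent=0 cost=5
8. q=(5,12) nearest=1 d=6 new=(5,12) → blocked by [2,4]×[9,11], reject
9. q=(1,5) nearest=1 d=1 new=(1,5) → add node 4 parent=1 cost=7
10. q=(11,12) nearest=2 d=7 new=(10,12) → blocked by [6,9]×[9,12], reject
11. q=(10,3) nearest=3 d=5 new=(10,3) → blocked by [6,8]×[1,3], reject
12. q=(10,1) nearest=3 d=5 new=(10,1) → blocked by [6,8]×[1,3], reject
13. q=(2,7) nearest=1 d=2 new=(2,7) → blocked by [0,3]×[7,9], reject
14. q=(1,5) nearest=4 d=0 → coincident, reject
15. q=(9,1) nearest=3 d=4 new=(9,1) → blocked by [6,8]×[1,3], reject
16. q=(3,9) nearest=1 d=3 new=(3,9) → blocked by [2,4]×[9,11], reject
17. q=(9,3) nearest=3 d=4 new=(9,3) → blocked by [6,8]×[1,3], reject
18. q=(6,0) nearest=3 d=1 new=(6,0) → add node 5 parent=3 cost=6
19. q=(8,7) nearest=2 d=4 new=(8,7) → add node 6 parent=2 cost=14
20. q=(12,4) nearest=6 d=4 new=(12,4) → blocked by [11,13]×[3,6], reject
21. q=(9,6) nearest=6 d=1 new=(9,6) → blocked by [6,9]×[3,6], reject
22. q=(3,5) nearest=2 d=1 new=(3,5) → blocked by [2,4]×[2,5], reject
23. q=(12,6) nearest=6 d=4 new=(12,6) → blocked by [11,13]×[3,6], reject
24. q=(11,8) nearest=6 d=3 new=(11,8) → add node 7 parent=6 cost=17
25. q=(2,8) nearest=1 d=2 new=(2,8) → blocked by [0,3]×[7,9], reject
26. q=(1,9) nearest=1 d=3 new=(1,9) → blocked by [0,3]×[7,9], reject
27. q=(2,10) nearest=1 d=4 new=(2,10) → blocked by [2,4]×[9,11], reject
28. q=(5,10) nearest=6 d=3 new=(5,10) → blocked by [6,9]×[9,12], reject
29. q=(2,1) nearest=0 d=2 new=(2,1) → add node 8 parent=0 cost=2
30. q=(11,12) nearest=7 d=4 new=(11,12) → add node 9 parent=7 cost=21

Parent of node 2: 1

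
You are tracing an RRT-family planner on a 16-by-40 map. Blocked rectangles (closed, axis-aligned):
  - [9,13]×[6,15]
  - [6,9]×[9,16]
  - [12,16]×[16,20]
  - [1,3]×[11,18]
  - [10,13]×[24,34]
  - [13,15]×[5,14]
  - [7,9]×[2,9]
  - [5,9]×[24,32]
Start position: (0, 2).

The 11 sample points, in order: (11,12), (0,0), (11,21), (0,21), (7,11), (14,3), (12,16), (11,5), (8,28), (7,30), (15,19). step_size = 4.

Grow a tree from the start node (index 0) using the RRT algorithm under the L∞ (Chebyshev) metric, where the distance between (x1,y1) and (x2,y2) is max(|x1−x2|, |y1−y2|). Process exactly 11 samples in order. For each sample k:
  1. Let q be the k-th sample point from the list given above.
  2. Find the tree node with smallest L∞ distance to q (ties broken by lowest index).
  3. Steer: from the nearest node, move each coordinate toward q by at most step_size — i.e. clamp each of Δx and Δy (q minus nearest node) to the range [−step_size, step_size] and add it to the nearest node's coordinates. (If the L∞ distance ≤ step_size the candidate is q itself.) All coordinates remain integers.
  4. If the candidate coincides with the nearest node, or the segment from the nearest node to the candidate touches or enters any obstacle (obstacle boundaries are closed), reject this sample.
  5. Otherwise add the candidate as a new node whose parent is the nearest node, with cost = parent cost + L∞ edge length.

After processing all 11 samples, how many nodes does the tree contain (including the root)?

Node count: 4

1. q=(11,12) nearest=0 d=11 new=(4,6) → add node 1 parent=0 cost=4
2. q=(0,0) nearest=0 d=2 new=(0,0) → add node 2 parent=0 cost=2
3. q=(11,21) nearest=1 d=15 new=(8,10) → blocked by [6,9]×[9,16], reject
4. q=(0,21) nearest=1 d=15 new=(0,10) → add node 3 parent=1 cost=8
5. q=(7,11) nearest=1 d=5 new=(7,10) → blocked by [6,9]×[9,16], reject
6. q=(14,3) nearest=1 d=10 new=(8,3) → blocked by [7,9]×[2,9], reject
7. q=(12,16) nearest=1 d=10 new=(8,10) → blocked by [6,9]×[9,16], reject
8. q=(11,5) nearest=1 d=7 new=(8,5) → blocked by [7,9]×[2,9], reject
9. q=(8,28) nearest=3 d=18 new=(4,14) → blocked by [1,3]×[11,18], reject
10. q=(7,30) nearest=3 d=20 new=(4,14) → blocked by [1,3]×[11,18], reject
11. q=(15,19) nearest=1 d=13 new=(8,10) → blocked by [6,9]×[9,16], reject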